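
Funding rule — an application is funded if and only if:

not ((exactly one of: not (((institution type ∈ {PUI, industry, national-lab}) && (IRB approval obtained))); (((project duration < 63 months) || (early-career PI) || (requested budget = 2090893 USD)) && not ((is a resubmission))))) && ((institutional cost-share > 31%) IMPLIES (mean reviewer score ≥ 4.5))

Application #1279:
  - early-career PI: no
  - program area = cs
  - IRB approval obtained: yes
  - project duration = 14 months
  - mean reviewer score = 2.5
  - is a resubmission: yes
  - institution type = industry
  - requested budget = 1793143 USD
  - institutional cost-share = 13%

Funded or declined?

Funded

Atomic conditions:
  institution type ∈ {PUI, industry, national-lab}: industry is in the set → true
  IRB approval obtained: yes → true
  project duration < 63 months: 14 < 63 is true
  early-career PI: no → false
  requested budget = 2090893 USD: 1793143 == 2090893 is false
  is a resubmission: yes → true
  institutional cost-share > 31%: 13 > 31 is false
  mean reviewer score ≥ 4.5: 2.5 ≥ 4.5 is false
Combine:
[1.1.1.1] true AND true = true
[1.1.1] NOT true = false
[1.1.2.1] true OR false OR false = true
[1.1.2.2] NOT true = false
[1.1.2] true AND false = false
[1.1] exactly-one(false, false) = false
[1] NOT false = true
[2] false → false (antecedent false ⇒ implication holds) = true
[root] true AND true = true
Overall: true → funded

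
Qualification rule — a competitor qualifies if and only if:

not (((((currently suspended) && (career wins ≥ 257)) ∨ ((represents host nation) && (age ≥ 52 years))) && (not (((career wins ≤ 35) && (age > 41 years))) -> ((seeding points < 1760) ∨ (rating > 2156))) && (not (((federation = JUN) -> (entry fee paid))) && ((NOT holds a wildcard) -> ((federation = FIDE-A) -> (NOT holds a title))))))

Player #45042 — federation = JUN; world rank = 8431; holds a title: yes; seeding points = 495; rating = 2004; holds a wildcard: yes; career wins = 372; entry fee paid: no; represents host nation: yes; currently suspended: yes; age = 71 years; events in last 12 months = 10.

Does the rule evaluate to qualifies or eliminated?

Atomic conditions:
  currently suspended: yes → true
  career wins ≥ 257: 372 ≥ 257 is true
  represents host nation: yes → true
  age ≥ 52 years: 71 ≥ 52 is true
  career wins ≤ 35: 372 ≤ 35 is false
  age > 41 years: 71 > 41 is true
  seeding points < 1760: 495 < 1760 is true
  rating > 2156: 2004 > 2156 is false
  federation = JUN: JUN == JUN is true
  entry fee paid: no → false
  NOT holds a wildcard: yes → false
  federation = FIDE-A: JUN == FIDE-A is false
  NOT holds a title: yes → false
Combine:
[1.1.1] true AND true = true
[1.1.2] true AND true = true
[1.1] true OR true = true
[1.2.1.1] false AND true = false
[1.2.1] NOT false = true
[1.2.2] true OR false = true
[1.2] true → true = true
[1.3.1.1] true → false = false
[1.3.1] NOT false = true
[1.3.2.2] false → false (antecedent false ⇒ implication holds) = true
[1.3.2] false → true (antecedent false ⇒ implication holds) = true
[1.3] true AND true = true
[1] true AND true AND true = true
[root] NOT true = false
Overall: false → eliminated

Eliminated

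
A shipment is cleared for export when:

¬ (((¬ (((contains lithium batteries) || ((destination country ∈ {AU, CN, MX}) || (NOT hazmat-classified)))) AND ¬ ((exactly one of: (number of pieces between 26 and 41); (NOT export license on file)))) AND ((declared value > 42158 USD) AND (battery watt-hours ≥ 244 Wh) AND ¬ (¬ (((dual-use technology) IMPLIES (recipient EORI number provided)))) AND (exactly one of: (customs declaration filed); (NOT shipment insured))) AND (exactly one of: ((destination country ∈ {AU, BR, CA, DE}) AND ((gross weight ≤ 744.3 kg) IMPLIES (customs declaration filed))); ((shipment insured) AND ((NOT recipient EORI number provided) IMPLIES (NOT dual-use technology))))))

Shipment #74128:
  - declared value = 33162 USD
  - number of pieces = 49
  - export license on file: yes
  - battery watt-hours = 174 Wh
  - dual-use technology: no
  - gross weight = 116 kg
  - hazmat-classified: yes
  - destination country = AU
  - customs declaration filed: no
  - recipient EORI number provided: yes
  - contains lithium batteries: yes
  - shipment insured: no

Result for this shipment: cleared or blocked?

Atomic conditions:
  contains lithium batteries: yes → true
  destination country ∈ {AU, CN, MX}: AU is in the set → true
  NOT hazmat-classified: yes → false
  number of pieces between 26 and 41: 49 in [26, 41] is false
  NOT export license on file: yes → false
  declared value > 42158 USD: 33162 > 42158 is false
  battery watt-hours ≥ 244 Wh: 174 ≥ 244 is false
  dual-use technology: no → false
  recipient EORI number provided: yes → true
  customs declaration filed: no → false
  NOT shipment insured: no → true
  destination country ∈ {AU, BR, CA, DE}: AU is in the set → true
  gross weight ≤ 744.3 kg: 116 ≤ 744.3 is true
  shipment insured: no → false
  NOT recipient EORI number provided: yes → false
  NOT dual-use technology: no → true
Combine:
[1.1.1.1.2] true OR false = true
[1.1.1.1] true OR true = true
[1.1.1] NOT true = false
[1.1.2.1] exactly-one(false, false) = false
[1.1.2] NOT false = true
[1.1] false AND true = false
[1.2.3.1.1] false → true (antecedent false ⇒ implication holds) = true
[1.2.3.1] NOT true = false
[1.2.3] NOT false = true
[1.2.4] exactly-one(false, true) = true
[1.2] false AND false AND true AND true = false
[1.3.1.2] true → false = false
[1.3.1] true AND false = false
[1.3.2.2] false → true (antecedent false ⇒ implication holds) = true
[1.3.2] false AND true = false
[1.3] exactly-one(false, false) = false
[1] false AND false AND false = false
[root] NOT false = true
Overall: true → cleared

Cleared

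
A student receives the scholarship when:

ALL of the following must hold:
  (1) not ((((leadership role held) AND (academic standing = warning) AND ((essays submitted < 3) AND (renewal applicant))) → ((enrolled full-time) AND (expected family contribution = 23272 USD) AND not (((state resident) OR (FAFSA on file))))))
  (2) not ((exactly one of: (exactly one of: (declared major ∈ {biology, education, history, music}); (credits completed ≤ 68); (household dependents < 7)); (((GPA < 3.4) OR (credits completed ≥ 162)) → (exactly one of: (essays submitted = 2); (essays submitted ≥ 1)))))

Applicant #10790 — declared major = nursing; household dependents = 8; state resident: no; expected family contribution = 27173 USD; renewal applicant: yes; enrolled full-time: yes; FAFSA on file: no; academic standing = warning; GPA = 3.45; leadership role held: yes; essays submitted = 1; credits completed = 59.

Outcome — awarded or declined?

Atomic conditions:
  leadership role held: yes → true
  academic standing = warning: warning == warning is true
  essays submitted < 3: 1 < 3 is true
  renewal applicant: yes → true
  enrolled full-time: yes → true
  expected family contribution = 23272 USD: 27173 == 23272 is false
  state resident: no → false
  FAFSA on file: no → false
  declared major ∈ {biology, education, history, music}: nursing is not in the set → false
  credits completed ≤ 68: 59 ≤ 68 is true
  household dependents < 7: 8 < 7 is false
  GPA < 3.4: 3.45 < 3.4 is false
  credits completed ≥ 162: 59 ≥ 162 is false
  essays submitted = 2: 1 == 2 is false
  essays submitted ≥ 1: 1 ≥ 1 is true
Combine:
[1.1.1.3] true AND true = true
[1.1.1] true AND true AND true = true
[1.1.2.3.1] false OR false = false
[1.1.2.3] NOT false = true
[1.1.2] true AND false AND true = false
[1.1] true → false = false
[1] NOT false = true
[2.1.1] exactly-one(false, true, false) = true
[2.1.2.1] false OR false = false
[2.1.2.2] exactly-one(false, true) = true
[2.1.2] false → true (antecedent false ⇒ implication holds) = true
[2.1] exactly-one(true, true) = false
[2] NOT false = true
[root] true AND true = true
Overall: true → awarded

Awarded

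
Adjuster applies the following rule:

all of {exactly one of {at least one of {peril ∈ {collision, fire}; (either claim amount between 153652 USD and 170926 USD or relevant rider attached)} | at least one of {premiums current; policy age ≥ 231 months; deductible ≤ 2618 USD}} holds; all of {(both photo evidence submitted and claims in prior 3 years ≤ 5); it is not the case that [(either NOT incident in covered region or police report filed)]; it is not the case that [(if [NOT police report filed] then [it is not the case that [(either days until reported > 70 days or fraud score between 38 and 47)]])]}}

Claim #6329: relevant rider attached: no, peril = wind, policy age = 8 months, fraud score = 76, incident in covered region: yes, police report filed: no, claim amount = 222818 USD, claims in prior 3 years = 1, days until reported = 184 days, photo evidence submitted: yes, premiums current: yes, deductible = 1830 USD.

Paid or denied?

Paid

Atomic conditions:
  peril ∈ {collision, fire}: wind is not in the set → false
  claim amount between 153652 USD and 170926 USD: 222818 in [153652, 170926] is false
  relevant rider attached: no → false
  premiums current: yes → true
  policy age ≥ 231 months: 8 ≥ 231 is false
  deductible ≤ 2618 USD: 1830 ≤ 2618 is true
  photo evidence submitted: yes → true
  claims in prior 3 years ≤ 5: 1 ≤ 5 is true
  NOT incident in covered region: yes → false
  police report filed: no → false
  NOT police report filed: no → true
  days until reported > 70 days: 184 > 70 is true
  fraud score between 38 and 47: 76 in [38, 47] is false
Combine:
[1.1.2] false OR false = false
[1.1] false OR false = false
[1.2] true OR false OR true = true
[1] exactly-one(false, true) = true
[2.1] true AND true = true
[2.2.1] false OR false = false
[2.2] NOT false = true
[2.3.1.2.1] true OR false = true
[2.3.1.2] NOT true = false
[2.3.1] true → false = false
[2.3] NOT false = true
[2] true AND true AND true = true
[root] true AND true = true
Overall: true → paid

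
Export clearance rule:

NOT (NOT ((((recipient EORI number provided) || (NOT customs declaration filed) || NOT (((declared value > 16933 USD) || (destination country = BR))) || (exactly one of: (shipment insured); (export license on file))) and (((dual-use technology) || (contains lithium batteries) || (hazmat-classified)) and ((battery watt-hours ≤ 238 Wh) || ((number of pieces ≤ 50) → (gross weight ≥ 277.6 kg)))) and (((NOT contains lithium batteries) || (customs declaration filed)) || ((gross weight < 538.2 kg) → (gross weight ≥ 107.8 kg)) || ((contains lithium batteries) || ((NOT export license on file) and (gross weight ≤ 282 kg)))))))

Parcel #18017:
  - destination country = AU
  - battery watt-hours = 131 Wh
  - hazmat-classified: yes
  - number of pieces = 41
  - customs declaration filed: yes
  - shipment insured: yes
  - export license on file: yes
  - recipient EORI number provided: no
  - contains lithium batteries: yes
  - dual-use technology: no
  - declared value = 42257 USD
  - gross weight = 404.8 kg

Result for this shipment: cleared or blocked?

Blocked

Atomic conditions:
  recipient EORI number provided: no → false
  NOT customs declaration filed: yes → false
  declared value > 16933 USD: 42257 > 16933 is true
  destination country = BR: AU == BR is false
  shipment insured: yes → true
  export license on file: yes → true
  dual-use technology: no → false
  contains lithium batteries: yes → true
  hazmat-classified: yes → true
  battery watt-hours ≤ 238 Wh: 131 ≤ 238 is true
  number of pieces ≤ 50: 41 ≤ 50 is true
  gross weight ≥ 277.6 kg: 404.8 ≥ 277.6 is true
  NOT contains lithium batteries: yes → false
  customs declaration filed: yes → true
  gross weight < 538.2 kg: 404.8 < 538.2 is true
  gross weight ≥ 107.8 kg: 404.8 ≥ 107.8 is true
  NOT export license on file: yes → false
  gross weight ≤ 282 kg: 404.8 ≤ 282 is false
Combine:
[1.1.1.3.1] true OR false = true
[1.1.1.3] NOT true = false
[1.1.1.4] exactly-one(true, true) = false
[1.1.1] false OR false OR false OR false = false
[1.1.2.1] false OR true OR true = true
[1.1.2.2.2] true → true = true
[1.1.2.2] true OR true = true
[1.1.2] true AND true = true
[1.1.3.1] false OR true = true
[1.1.3.2] true → true = true
[1.1.3.3.2] false AND false = false
[1.1.3.3] true OR false = true
[1.1.3] true OR true OR true = true
[1.1] false AND true AND true = false
[1] NOT false = true
[root] NOT true = false
Overall: false → blocked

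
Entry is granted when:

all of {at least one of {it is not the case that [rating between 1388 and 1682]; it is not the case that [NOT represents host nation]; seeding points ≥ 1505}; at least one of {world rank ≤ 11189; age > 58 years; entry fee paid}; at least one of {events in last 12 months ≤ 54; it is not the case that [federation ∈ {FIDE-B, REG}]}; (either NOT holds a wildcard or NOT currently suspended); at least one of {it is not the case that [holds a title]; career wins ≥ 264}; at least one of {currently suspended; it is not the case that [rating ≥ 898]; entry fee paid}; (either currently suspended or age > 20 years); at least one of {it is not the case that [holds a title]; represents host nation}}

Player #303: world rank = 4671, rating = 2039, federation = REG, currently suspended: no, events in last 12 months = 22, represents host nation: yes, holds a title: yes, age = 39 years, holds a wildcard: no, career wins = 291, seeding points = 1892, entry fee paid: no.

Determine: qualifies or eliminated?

Eliminated

Atomic conditions:
  rating between 1388 and 1682: 2039 in [1388, 1682] is false
  NOT represents host nation: yes → false
  seeding points ≥ 1505: 1892 ≥ 1505 is true
  world rank ≤ 11189: 4671 ≤ 11189 is true
  age > 58 years: 39 > 58 is false
  entry fee paid: no → false
  events in last 12 months ≤ 54: 22 ≤ 54 is true
  federation ∈ {FIDE-B, REG}: REG is in the set → true
  NOT holds a wildcard: no → true
  NOT currently suspended: no → true
  holds a title: yes → true
  career wins ≥ 264: 291 ≥ 264 is true
  currently suspended: no → false
  rating ≥ 898: 2039 ≥ 898 is true
  age > 20 years: 39 > 20 is true
  represents host nation: yes → true
Combine:
[1.1] NOT false = true
[1.2] NOT false = true
[1] true OR true OR true = true
[2] true OR false OR false = true
[3.2] NOT true = false
[3] true OR false = true
[4] true OR true = true
[5.1] NOT true = false
[5] false OR true = true
[6.2] NOT true = false
[6] false OR false OR false = false
[7] false OR true = true
[8.1] NOT true = false
[8] false OR true = true
[root] true AND true AND true AND true AND true AND false AND true AND true = false
Overall: false → eliminated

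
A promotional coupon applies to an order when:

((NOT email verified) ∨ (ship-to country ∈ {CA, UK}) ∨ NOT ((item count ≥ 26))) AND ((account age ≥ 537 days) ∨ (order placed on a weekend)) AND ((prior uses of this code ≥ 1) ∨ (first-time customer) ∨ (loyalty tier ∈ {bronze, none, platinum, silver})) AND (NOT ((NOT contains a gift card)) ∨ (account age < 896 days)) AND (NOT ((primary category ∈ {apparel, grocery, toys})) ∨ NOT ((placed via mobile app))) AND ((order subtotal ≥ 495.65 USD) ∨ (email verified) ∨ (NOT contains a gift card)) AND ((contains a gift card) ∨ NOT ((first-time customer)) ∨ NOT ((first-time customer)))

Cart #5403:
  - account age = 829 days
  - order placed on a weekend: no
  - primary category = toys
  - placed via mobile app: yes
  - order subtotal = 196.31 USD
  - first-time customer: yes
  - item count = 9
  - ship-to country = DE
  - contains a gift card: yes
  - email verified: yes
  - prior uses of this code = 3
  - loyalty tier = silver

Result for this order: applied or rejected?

Atomic conditions:
  NOT email verified: yes → false
  ship-to country ∈ {CA, UK}: DE is not in the set → false
  item count ≥ 26: 9 ≥ 26 is false
  account age ≥ 537 days: 829 ≥ 537 is true
  order placed on a weekend: no → false
  prior uses of this code ≥ 1: 3 ≥ 1 is true
  first-time customer: yes → true
  loyalty tier ∈ {bronze, none, platinum, silver}: silver is in the set → true
  NOT contains a gift card: yes → false
  account age < 896 days: 829 < 896 is true
  primary category ∈ {apparel, grocery, toys}: toys is in the set → true
  placed via mobile app: yes → true
  order subtotal ≥ 495.65 USD: 196.31 ≥ 495.65 is false
  email verified: yes → true
  contains a gift card: yes → true
Combine:
[1.3] NOT false = true
[1] false OR false OR true = true
[2] true OR false = true
[3] true OR true OR true = true
[4.1] NOT false = true
[4] true OR true = true
[5.1] NOT true = false
[5.2] NOT true = false
[5] false OR false = false
[6] false OR true OR false = true
[7.2] NOT true = false
[7.3] NOT true = false
[7] true OR false OR false = true
[root] true AND true AND true AND true AND false AND true AND true = false
Overall: false → rejected

Rejected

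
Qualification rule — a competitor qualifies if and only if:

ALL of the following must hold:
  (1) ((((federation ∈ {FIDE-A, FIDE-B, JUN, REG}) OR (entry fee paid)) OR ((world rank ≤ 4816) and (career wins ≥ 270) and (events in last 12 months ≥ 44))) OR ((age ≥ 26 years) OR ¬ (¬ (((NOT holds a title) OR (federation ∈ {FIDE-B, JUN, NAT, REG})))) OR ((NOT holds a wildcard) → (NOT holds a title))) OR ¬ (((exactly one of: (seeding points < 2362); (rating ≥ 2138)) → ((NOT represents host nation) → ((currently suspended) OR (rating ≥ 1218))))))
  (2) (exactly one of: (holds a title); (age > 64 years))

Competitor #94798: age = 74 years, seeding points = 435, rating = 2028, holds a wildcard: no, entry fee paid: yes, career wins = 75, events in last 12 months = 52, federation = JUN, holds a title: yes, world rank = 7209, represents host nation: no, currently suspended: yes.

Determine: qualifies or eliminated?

Eliminated

Atomic conditions:
  federation ∈ {FIDE-A, FIDE-B, JUN, REG}: JUN is in the set → true
  entry fee paid: yes → true
  world rank ≤ 4816: 7209 ≤ 4816 is false
  career wins ≥ 270: 75 ≥ 270 is false
  events in last 12 months ≥ 44: 52 ≥ 44 is true
  age ≥ 26 years: 74 ≥ 26 is true
  NOT holds a title: yes → false
  federation ∈ {FIDE-B, JUN, NAT, REG}: JUN is in the set → true
  NOT holds a wildcard: no → true
  seeding points < 2362: 435 < 2362 is true
  rating ≥ 2138: 2028 ≥ 2138 is false
  NOT represents host nation: no → true
  currently suspended: yes → true
  rating ≥ 1218: 2028 ≥ 1218 is true
  holds a title: yes → true
  age > 64 years: 74 > 64 is true
Combine:
[1.1.1] true OR true = true
[1.1.2] false AND false AND true = false
[1.1] true OR false = true
[1.2.2.1.1] false OR true = true
[1.2.2.1] NOT true = false
[1.2.2] NOT false = true
[1.2.3] true → false = false
[1.2] true OR true OR false = true
[1.3.1.1] exactly-one(true, false) = true
[1.3.1.2.2] true OR true = true
[1.3.1.2] true → true = true
[1.3.1] true → true = true
[1.3] NOT true = false
[1] true OR true OR false = true
[2] exactly-one(true, true) = false
[root] true AND false = false
Overall: false → eliminated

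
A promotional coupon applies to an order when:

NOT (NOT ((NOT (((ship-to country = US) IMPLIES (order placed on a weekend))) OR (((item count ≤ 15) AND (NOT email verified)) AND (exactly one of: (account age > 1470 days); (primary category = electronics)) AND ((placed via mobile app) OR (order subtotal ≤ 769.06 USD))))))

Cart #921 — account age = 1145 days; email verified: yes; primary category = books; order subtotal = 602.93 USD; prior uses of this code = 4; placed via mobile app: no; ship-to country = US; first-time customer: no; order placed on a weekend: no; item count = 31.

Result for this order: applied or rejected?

Atomic conditions:
  ship-to country = US: US == US is true
  order placed on a weekend: no → false
  item count ≤ 15: 31 ≤ 15 is false
  NOT email verified: yes → false
  account age > 1470 days: 1145 > 1470 is false
  primary category = electronics: books == electronics is false
  placed via mobile app: no → false
  order subtotal ≤ 769.06 USD: 602.93 ≤ 769.06 is true
Combine:
[1.1.1.1] true → false = false
[1.1.1] NOT false = true
[1.1.2.1] false AND false = false
[1.1.2.2] exactly-one(false, false) = false
[1.1.2.3] false OR true = true
[1.1.2] false AND false AND true = false
[1.1] true OR false = true
[1] NOT true = false
[root] NOT false = true
Overall: true → applied

Applied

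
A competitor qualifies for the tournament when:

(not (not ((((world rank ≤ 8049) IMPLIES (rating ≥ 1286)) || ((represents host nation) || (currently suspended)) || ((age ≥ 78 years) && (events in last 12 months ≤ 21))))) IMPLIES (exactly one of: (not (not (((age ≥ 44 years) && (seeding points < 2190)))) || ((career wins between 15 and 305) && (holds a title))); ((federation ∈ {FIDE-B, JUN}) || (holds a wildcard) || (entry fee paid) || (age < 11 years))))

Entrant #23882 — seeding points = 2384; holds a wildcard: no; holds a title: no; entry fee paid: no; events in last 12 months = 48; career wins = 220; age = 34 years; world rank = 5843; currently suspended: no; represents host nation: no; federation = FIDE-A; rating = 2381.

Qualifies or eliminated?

Atomic conditions:
  world rank ≤ 8049: 5843 ≤ 8049 is true
  rating ≥ 1286: 2381 ≥ 1286 is true
  represents host nation: no → false
  currently suspended: no → false
  age ≥ 78 years: 34 ≥ 78 is false
  events in last 12 months ≤ 21: 48 ≤ 21 is false
  age ≥ 44 years: 34 ≥ 44 is false
  seeding points < 2190: 2384 < 2190 is false
  career wins between 15 and 305: 220 in [15, 305] is true
  holds a title: no → false
  federation ∈ {FIDE-B, JUN}: FIDE-A is not in the set → false
  holds a wildcard: no → false
  entry fee paid: no → false
  age < 11 years: 34 < 11 is false
Combine:
[1.1.1.1] true → true = true
[1.1.1.2] false OR false = false
[1.1.1.3] false AND false = false
[1.1.1] true OR false OR false = true
[1.1] NOT true = false
[1] NOT false = true
[2.1.1.1.1] false AND false = false
[2.1.1.1] NOT false = true
[2.1.1] NOT true = false
[2.1.2] true AND false = false
[2.1] false OR false = false
[2.2] false OR false OR false OR false = false
[2] exactly-one(false, false) = false
[root] true → false = false
Overall: false → eliminated

Eliminated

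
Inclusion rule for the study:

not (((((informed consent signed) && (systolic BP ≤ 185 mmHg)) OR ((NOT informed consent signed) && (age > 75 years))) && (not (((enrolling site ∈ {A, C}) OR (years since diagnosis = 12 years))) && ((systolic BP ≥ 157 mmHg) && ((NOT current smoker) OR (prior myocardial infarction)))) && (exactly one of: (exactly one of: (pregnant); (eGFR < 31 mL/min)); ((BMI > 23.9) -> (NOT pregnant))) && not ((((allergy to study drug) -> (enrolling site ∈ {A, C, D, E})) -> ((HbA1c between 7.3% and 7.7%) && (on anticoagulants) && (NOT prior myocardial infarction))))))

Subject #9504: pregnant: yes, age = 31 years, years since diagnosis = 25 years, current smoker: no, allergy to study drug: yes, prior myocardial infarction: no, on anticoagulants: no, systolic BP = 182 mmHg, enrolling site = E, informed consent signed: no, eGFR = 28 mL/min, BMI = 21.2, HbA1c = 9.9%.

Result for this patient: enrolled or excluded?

Enrolled

Atomic conditions:
  informed consent signed: no → false
  systolic BP ≤ 185 mmHg: 182 ≤ 185 is true
  NOT informed consent signed: no → true
  age > 75 years: 31 > 75 is false
  enrolling site ∈ {A, C}: E is not in the set → false
  years since diagnosis = 12 years: 25 == 12 is false
  systolic BP ≥ 157 mmHg: 182 ≥ 157 is true
  NOT current smoker: no → true
  prior myocardial infarction: no → false
  pregnant: yes → true
  eGFR < 31 mL/min: 28 < 31 is true
  BMI > 23.9: 21.2 > 23.9 is false
  NOT pregnant: yes → false
  allergy to study drug: yes → true
  enrolling site ∈ {A, C, D, E}: E is in the set → true
  HbA1c between 7.3% and 7.7%: 9.9 in [7.3, 7.7] is false
  on anticoagulants: no → false
  NOT prior myocardial infarction: no → true
Combine:
[1.1.1] false AND true = false
[1.1.2] true AND false = false
[1.1] false OR false = false
[1.2.1.1] false OR false = false
[1.2.1] NOT false = true
[1.2.2.2] true OR false = true
[1.2.2] true AND true = true
[1.2] true AND true = true
[1.3.1] exactly-one(true, true) = false
[1.3.2] false → false (antecedent false ⇒ implication holds) = true
[1.3] exactly-one(false, true) = true
[1.4.1.1] true → true = true
[1.4.1.2] false AND false AND true = false
[1.4.1] true → false = false
[1.4] NOT false = true
[1] false AND true AND true AND true = false
[root] NOT false = true
Overall: true → enrolled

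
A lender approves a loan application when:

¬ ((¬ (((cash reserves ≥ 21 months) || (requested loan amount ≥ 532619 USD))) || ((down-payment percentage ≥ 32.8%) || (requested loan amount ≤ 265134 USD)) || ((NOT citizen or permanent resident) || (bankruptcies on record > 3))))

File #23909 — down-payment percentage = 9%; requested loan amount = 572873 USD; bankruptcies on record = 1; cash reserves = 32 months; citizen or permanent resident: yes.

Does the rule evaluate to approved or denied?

Atomic conditions:
  cash reserves ≥ 21 months: 32 ≥ 21 is true
  requested loan amount ≥ 532619 USD: 572873 ≥ 532619 is true
  down-payment percentage ≥ 32.8%: 9 ≥ 32.8 is false
  requested loan amount ≤ 265134 USD: 572873 ≤ 265134 is false
  NOT citizen or permanent resident: yes → false
  bankruptcies on record > 3: 1 > 3 is false
Combine:
[1.1.1] true OR true = true
[1.1] NOT true = false
[1.2] false OR false = false
[1.3] false OR false = false
[1] false OR false OR false = false
[root] NOT false = true
Overall: true → approved

Approved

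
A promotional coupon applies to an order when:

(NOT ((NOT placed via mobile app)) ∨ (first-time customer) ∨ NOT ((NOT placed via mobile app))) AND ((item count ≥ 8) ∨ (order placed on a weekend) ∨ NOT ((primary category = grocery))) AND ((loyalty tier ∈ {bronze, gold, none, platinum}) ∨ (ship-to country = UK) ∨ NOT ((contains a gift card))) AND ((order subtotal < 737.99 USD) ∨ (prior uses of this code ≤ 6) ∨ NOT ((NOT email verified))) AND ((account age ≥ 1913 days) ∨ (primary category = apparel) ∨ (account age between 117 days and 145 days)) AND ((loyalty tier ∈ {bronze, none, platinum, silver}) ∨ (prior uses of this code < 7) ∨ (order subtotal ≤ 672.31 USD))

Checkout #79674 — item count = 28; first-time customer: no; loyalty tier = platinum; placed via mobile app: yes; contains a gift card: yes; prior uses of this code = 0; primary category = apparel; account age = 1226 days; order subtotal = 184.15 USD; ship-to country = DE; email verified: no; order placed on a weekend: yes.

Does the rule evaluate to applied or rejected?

Atomic conditions:
  NOT placed via mobile app: yes → false
  first-time customer: no → false
  item count ≥ 8: 28 ≥ 8 is true
  order placed on a weekend: yes → true
  primary category = grocery: apparel == grocery is false
  loyalty tier ∈ {bronze, gold, none, platinum}: platinum is in the set → true
  ship-to country = UK: DE == UK is false
  contains a gift card: yes → true
  order subtotal < 737.99 USD: 184.15 < 737.99 is true
  prior uses of this code ≤ 6: 0 ≤ 6 is true
  NOT email verified: no → true
  account age ≥ 1913 days: 1226 ≥ 1913 is false
  primary category = apparel: apparel == apparel is true
  account age between 117 days and 145 days: 1226 in [117, 145] is false
  loyalty tier ∈ {bronze, none, platinum, silver}: platinum is in the set → true
  prior uses of this code < 7: 0 < 7 is true
  order subtotal ≤ 672.31 USD: 184.15 ≤ 672.31 is true
Combine:
[1.1] NOT false = true
[1.3] NOT false = true
[1] true OR false OR true = true
[2.3] NOT false = true
[2] true OR true OR true = true
[3.3] NOT true = false
[3] true OR false OR false = true
[4.3] NOT true = false
[4] true OR true OR false = true
[5] false OR true OR false = true
[6] true OR true OR true = true
[root] true AND true AND true AND true AND true AND true = true
Overall: true → applied

Applied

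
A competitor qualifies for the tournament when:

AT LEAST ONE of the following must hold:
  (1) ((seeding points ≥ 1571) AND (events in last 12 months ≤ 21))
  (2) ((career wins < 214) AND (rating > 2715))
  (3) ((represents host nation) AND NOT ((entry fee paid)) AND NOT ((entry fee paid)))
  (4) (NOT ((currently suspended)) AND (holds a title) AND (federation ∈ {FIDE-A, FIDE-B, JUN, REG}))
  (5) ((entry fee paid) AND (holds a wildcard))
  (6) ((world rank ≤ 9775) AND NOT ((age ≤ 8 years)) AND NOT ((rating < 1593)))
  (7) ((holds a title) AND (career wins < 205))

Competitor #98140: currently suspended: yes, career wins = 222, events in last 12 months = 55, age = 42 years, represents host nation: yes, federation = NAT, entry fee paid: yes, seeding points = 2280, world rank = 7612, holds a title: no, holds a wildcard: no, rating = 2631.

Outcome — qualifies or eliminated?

Qualifies

Atomic conditions:
  seeding points ≥ 1571: 2280 ≥ 1571 is true
  events in last 12 months ≤ 21: 55 ≤ 21 is false
  career wins < 214: 222 < 214 is false
  rating > 2715: 2631 > 2715 is false
  represents host nation: yes → true
  entry fee paid: yes → true
  currently suspended: yes → true
  holds a title: no → false
  federation ∈ {FIDE-A, FIDE-B, JUN, REG}: NAT is not in the set → false
  holds a wildcard: no → false
  world rank ≤ 9775: 7612 ≤ 9775 is true
  age ≤ 8 years: 42 ≤ 8 is false
  rating < 1593: 2631 < 1593 is false
  career wins < 205: 222 < 205 is false
Combine:
[1] true AND false = false
[2] false AND false = false
[3.2] NOT true = false
[3.3] NOT true = false
[3] true AND false AND false = false
[4.1] NOT true = false
[4] false AND false AND false = false
[5] true AND false = false
[6.2] NOT false = true
[6.3] NOT false = true
[6] true AND true AND true = true
[7] false AND false = false
[root] false OR false OR false OR false OR false OR true OR false = true
Overall: true → qualifies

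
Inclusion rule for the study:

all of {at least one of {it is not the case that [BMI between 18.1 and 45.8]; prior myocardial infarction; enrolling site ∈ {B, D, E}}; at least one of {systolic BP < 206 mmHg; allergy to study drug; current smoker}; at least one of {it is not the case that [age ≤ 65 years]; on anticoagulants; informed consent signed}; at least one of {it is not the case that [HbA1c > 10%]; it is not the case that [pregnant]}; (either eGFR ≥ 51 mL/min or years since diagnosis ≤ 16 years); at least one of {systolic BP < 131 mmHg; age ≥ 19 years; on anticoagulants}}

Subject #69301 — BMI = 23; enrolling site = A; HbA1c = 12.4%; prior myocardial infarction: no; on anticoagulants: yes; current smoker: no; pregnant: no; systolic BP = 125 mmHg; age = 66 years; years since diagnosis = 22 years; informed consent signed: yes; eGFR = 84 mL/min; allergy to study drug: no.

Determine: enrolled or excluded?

Excluded

Atomic conditions:
  BMI between 18.1 and 45.8: 23 in [18.1, 45.8] is true
  prior myocardial infarction: no → false
  enrolling site ∈ {B, D, E}: A is not in the set → false
  systolic BP < 206 mmHg: 125 < 206 is true
  allergy to study drug: no → false
  current smoker: no → false
  age ≤ 65 years: 66 ≤ 65 is false
  on anticoagulants: yes → true
  informed consent signed: yes → true
  HbA1c > 10%: 12.4 > 10 is true
  pregnant: no → false
  eGFR ≥ 51 mL/min: 84 ≥ 51 is true
  years since diagnosis ≤ 16 years: 22 ≤ 16 is false
  systolic BP < 131 mmHg: 125 < 131 is true
  age ≥ 19 years: 66 ≥ 19 is true
Combine:
[1.1] NOT true = false
[1] false OR false OR false = false
[2] true OR false OR false = true
[3.1] NOT false = true
[3] true OR true OR true = true
[4.1] NOT true = false
[4.2] NOT false = true
[4] false OR true = true
[5] true OR false = true
[6] true OR true OR true = true
[root] false AND true AND true AND true AND true AND true = false
Overall: false → excluded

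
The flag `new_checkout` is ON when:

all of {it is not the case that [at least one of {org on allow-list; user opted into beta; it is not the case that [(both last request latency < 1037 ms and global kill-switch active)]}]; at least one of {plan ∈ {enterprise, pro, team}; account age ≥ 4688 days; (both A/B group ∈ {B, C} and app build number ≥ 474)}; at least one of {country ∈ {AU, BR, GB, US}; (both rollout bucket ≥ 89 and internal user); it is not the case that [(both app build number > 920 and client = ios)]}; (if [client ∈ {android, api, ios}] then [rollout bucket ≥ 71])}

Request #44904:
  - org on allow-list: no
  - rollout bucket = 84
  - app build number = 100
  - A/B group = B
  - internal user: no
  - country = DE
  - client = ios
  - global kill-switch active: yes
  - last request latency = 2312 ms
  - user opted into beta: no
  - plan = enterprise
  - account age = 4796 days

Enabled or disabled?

Disabled

Atomic conditions:
  org on allow-list: no → false
  user opted into beta: no → false
  last request latency < 1037 ms: 2312 < 1037 is false
  global kill-switch active: yes → true
  plan ∈ {enterprise, pro, team}: enterprise is in the set → true
  account age ≥ 4688 days: 4796 ≥ 4688 is true
  A/B group ∈ {B, C}: B is in the set → true
  app build number ≥ 474: 100 ≥ 474 is false
  country ∈ {AU, BR, GB, US}: DE is not in the set → false
  rollout bucket ≥ 89: 84 ≥ 89 is false
  internal user: no → false
  app build number > 920: 100 > 920 is false
  client = ios: ios == ios is true
  client ∈ {android, api, ios}: ios is in the set → true
  rollout bucket ≥ 71: 84 ≥ 71 is true
Combine:
[1.1.3.1] false AND true = false
[1.1.3] NOT false = true
[1.1] false OR false OR true = true
[1] NOT true = false
[2.3] true AND false = false
[2] true OR true OR false = true
[3.2] false AND false = false
[3.3.1] false AND true = false
[3.3] NOT false = true
[3] false OR false OR true = true
[4] true → true = true
[root] false AND true AND true AND true = false
Overall: false → disabled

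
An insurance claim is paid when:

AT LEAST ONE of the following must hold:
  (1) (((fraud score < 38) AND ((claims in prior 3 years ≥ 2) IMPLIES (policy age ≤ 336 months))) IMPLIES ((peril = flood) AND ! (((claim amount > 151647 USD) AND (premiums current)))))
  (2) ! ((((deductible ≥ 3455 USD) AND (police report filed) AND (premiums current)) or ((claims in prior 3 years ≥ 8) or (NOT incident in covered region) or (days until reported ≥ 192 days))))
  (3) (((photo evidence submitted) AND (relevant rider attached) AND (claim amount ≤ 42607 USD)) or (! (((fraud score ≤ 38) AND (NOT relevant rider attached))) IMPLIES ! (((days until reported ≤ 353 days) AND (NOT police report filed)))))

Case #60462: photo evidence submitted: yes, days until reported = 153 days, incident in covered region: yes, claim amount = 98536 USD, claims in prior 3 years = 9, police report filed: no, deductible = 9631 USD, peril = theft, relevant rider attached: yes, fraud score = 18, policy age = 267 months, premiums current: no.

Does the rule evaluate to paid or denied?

Atomic conditions:
  fraud score < 38: 18 < 38 is true
  claims in prior 3 years ≥ 2: 9 ≥ 2 is true
  policy age ≤ 336 months: 267 ≤ 336 is true
  peril = flood: theft == flood is false
  claim amount > 151647 USD: 98536 > 151647 is false
  premiums current: no → false
  deductible ≥ 3455 USD: 9631 ≥ 3455 is true
  police report filed: no → false
  claims in prior 3 years ≥ 8: 9 ≥ 8 is true
  NOT incident in covered region: yes → false
  days until reported ≥ 192 days: 153 ≥ 192 is false
  photo evidence submitted: yes → true
  relevant rider attached: yes → true
  claim amount ≤ 42607 USD: 98536 ≤ 42607 is false
  fraud score ≤ 38: 18 ≤ 38 is true
  NOT relevant rider attached: yes → false
  days until reported ≤ 353 days: 153 ≤ 353 is true
  NOT police report filed: no → true
Combine:
[1.1.2] true → true = true
[1.1] true AND true = true
[1.2.2.1] false AND false = false
[1.2.2] NOT false = true
[1.2] false AND true = false
[1] true → false = false
[2.1.1] true AND false AND false = false
[2.1.2] true OR false OR false = true
[2.1] false OR true = true
[2] NOT true = false
[3.1] true AND true AND false = false
[3.2.1.1] true AND false = false
[3.2.1] NOT false = true
[3.2.2.1] true AND true = true
[3.2.2] NOT true = false
[3.2] true → false = false
[3] false OR false = false
[root] false OR false OR false = false
Overall: false → denied

Denied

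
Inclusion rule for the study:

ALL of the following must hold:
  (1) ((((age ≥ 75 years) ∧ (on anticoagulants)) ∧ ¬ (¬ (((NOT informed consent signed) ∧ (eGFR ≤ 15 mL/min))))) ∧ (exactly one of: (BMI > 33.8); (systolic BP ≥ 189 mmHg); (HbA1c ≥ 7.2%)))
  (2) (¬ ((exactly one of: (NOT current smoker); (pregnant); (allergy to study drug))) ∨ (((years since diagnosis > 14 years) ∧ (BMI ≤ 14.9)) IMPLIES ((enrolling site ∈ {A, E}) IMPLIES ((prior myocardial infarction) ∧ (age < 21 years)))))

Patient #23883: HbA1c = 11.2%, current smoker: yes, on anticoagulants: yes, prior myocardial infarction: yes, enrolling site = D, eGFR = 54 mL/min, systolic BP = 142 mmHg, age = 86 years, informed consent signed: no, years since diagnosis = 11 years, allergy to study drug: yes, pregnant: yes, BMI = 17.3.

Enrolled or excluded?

Excluded

Atomic conditions:
  age ≥ 75 years: 86 ≥ 75 is true
  on anticoagulants: yes → true
  NOT informed consent signed: no → true
  eGFR ≤ 15 mL/min: 54 ≤ 15 is false
  BMI > 33.8: 17.3 > 33.8 is false
  systolic BP ≥ 189 mmHg: 142 ≥ 189 is false
  HbA1c ≥ 7.2%: 11.2 ≥ 7.2 is true
  NOT current smoker: yes → false
  pregnant: yes → true
  allergy to study drug: yes → true
  years since diagnosis > 14 years: 11 > 14 is false
  BMI ≤ 14.9: 17.3 ≤ 14.9 is false
  enrolling site ∈ {A, E}: D is not in the set → false
  prior myocardial infarction: yes → true
  age < 21 years: 86 < 21 is false
Combine:
[1.1.1] true AND true = true
[1.1.2.1.1] true AND false = false
[1.1.2.1] NOT false = true
[1.1.2] NOT true = false
[1.1] true AND false = false
[1.2] exactly-one(false, false, true) = true
[1] false AND true = false
[2.1.1] exactly-one(false, true, true) = false
[2.1] NOT false = true
[2.2.1] false AND false = false
[2.2.2.2] true AND false = false
[2.2.2] false → false (antecedent false ⇒ implication holds) = true
[2.2] false → true (antecedent false ⇒ implication holds) = true
[2] true OR true = true
[root] false AND true = false
Overall: false → excluded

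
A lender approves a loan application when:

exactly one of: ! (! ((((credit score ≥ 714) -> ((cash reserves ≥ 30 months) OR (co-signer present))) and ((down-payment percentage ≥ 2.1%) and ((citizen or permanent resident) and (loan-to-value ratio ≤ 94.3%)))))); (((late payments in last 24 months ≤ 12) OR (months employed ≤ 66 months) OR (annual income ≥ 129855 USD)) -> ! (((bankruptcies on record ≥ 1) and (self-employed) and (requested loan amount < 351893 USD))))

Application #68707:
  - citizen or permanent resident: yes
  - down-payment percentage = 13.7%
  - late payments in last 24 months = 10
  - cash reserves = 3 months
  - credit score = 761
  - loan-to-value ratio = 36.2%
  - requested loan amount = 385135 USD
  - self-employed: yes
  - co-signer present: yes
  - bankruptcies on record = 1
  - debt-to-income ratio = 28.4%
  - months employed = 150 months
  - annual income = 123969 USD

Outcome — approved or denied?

Denied

Atomic conditions:
  credit score ≥ 714: 761 ≥ 714 is true
  cash reserves ≥ 30 months: 3 ≥ 30 is false
  co-signer present: yes → true
  down-payment percentage ≥ 2.1%: 13.7 ≥ 2.1 is true
  citizen or permanent resident: yes → true
  loan-to-value ratio ≤ 94.3%: 36.2 ≤ 94.3 is true
  late payments in last 24 months ≤ 12: 10 ≤ 12 is true
  months employed ≤ 66 months: 150 ≤ 66 is false
  annual income ≥ 129855 USD: 123969 ≥ 129855 is false
  bankruptcies on record ≥ 1: 1 ≥ 1 is true
  self-employed: yes → true
  requested loan amount < 351893 USD: 385135 < 351893 is false
Combine:
[1.1.1.1.2] false OR true = true
[1.1.1.1] true → true = true
[1.1.1.2.2] true AND true = true
[1.1.1.2] true AND true = true
[1.1.1] true AND true = true
[1.1] NOT true = false
[1] NOT false = true
[2.1] true OR false OR false = true
[2.2.1] true AND true AND false = false
[2.2] NOT false = true
[2] true → true = true
[root] exactly-one(true, true) = false
Overall: false → denied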